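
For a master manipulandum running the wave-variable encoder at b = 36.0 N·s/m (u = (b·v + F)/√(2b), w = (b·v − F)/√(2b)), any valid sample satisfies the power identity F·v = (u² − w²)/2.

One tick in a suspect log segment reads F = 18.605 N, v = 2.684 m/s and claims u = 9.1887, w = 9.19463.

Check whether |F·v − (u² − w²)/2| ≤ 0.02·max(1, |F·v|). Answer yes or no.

no

F·v = 18.605×2.684 = 49.93582 W.
(u² − w²)/2 = (84.43221 − 84.54122)/2 = -0.05451 W.
|Δ| = 49.99033;  2% of max(1, |F·v|) = 0.99872.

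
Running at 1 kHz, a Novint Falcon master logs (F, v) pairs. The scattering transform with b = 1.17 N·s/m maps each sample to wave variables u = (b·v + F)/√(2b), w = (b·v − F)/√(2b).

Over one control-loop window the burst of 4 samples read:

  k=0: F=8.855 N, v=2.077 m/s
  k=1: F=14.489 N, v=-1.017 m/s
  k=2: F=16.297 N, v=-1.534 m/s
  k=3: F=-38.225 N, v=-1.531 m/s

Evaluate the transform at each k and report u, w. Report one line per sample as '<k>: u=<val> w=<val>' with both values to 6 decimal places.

k=0: b·v=1.17×2.077=2.430090; √(2b)=1.529706; u=(2.430090+8.855)/1.529706=7.377294, w=(2.430090−8.855)/1.529706=-4.200095
k=1: b·v=1.17×(-1.017)=-1.189890; √(2b)=1.529706; u=(-1.189890+14.489)/1.529706=8.693900, w=(-1.189890−14.489)/1.529706=-10.249611
k=2: b·v=1.17×(-1.534)=-1.794780; √(2b)=1.529706; u=(-1.794780+16.297)/1.529706=9.480398, w=(-1.794780−16.297)/1.529706=-11.826967
k=3: b·v=1.17×(-1.531)=-1.791270; √(2b)=1.529706; u=(-1.791270+(-38.225))/1.529706=-26.159454, w=(-1.791270−(-38.225))/1.529706=23.817474

0: u=7.377294 w=-4.200095
1: u=8.693900 w=-10.249611
2: u=9.480398 w=-11.826967
3: u=-26.159454 w=23.817474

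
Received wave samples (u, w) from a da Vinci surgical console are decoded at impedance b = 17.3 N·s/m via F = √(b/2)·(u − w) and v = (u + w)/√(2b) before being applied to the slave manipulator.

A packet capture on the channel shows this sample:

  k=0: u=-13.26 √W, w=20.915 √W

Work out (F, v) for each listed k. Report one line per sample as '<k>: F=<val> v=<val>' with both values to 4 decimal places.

0: F=-100.5117 v=1.3014

k=0: u−w=-34.1750, u+w=7.6550; √(b/2)=2.9411, √(2b)=5.8822; F=2.9411×(-34.175)=-100.5117, v=7.6550/5.8822=1.3014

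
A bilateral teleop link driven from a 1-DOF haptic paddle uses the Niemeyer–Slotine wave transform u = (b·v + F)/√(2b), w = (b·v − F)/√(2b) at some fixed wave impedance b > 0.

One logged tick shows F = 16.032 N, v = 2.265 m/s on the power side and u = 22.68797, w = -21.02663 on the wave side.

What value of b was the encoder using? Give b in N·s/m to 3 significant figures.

u + w = 1.6613;  u + w = √(2b)·v, so √(2b) = 1.6613/2.265 = 0.7335.
b = (√(2b))²/2 = 0.5380/2 = 0.2690.
(Check via u − w = 2F/√(2b): u − w = 43.7146, 2F/√(2b) = 43.7147.)

b = 0.269 N·s/m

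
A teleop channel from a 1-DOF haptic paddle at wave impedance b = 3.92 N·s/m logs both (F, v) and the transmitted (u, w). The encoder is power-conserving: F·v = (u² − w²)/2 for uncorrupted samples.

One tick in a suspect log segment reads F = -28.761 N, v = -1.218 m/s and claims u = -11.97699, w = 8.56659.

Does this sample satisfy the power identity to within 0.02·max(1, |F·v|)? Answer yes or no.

F·v = (-28.761)×(-1.218) = 35.0309 W.
(u² − w²)/2 = (143.4483 − 73.3865)/2 = 35.0309 W.
|Δ| = 0.0000;  2% of max(1, |F·v|) = 0.7006.

yes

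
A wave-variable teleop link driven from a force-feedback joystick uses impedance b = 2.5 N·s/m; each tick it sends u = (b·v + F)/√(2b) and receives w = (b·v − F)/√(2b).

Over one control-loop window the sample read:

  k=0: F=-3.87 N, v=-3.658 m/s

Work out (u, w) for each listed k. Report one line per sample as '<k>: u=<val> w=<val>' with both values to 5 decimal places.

0: u=-5.82048 w=-2.35905

k=0: b·v=2.5×(-3.658)=-9.14500; √(2b)=2.23607; u=(-9.14500+(-3.87))/2.23607=-5.82048, w=(-9.14500−(-3.87))/2.23607=-2.35905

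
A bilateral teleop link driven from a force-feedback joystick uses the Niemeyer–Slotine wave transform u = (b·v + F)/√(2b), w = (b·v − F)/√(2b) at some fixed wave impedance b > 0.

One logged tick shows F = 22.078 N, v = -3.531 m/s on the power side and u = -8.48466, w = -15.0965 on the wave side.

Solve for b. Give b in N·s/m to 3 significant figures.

u + w = -23.58116;  u + w = √(2b)·v, so √(2b) = -23.58116/(-3.531) = 6.67832.
b = (√(2b))²/2 = 44.60000/2 = 22.30000.
(Check via u − w = 2F/√(2b): u − w = 6.61184, 2F/√(2b) = 6.61184.)

b = 22.3 N·s/m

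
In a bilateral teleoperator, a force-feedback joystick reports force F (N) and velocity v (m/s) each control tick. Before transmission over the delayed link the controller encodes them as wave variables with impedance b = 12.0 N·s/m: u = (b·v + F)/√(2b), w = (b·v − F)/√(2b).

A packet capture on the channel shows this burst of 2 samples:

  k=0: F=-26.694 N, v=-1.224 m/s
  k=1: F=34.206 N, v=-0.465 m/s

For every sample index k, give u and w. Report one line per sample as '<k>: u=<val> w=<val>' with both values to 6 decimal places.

k=0: b·v=12.0×(-1.224)=-14.688000; √(2b)=4.898979; u=(-14.688000+(-26.694))/4.898979=-8.447065, w=(-14.688000−(-26.694))/4.898979=2.450714
k=1: b·v=12.0×(-0.465)=-5.580000; √(2b)=4.898979; u=(-5.580000+34.206)/4.898979=5.843258, w=(-5.580000−34.206)/4.898979=-8.121283

0: u=-8.447065 w=2.450714
1: u=5.843258 w=-8.121283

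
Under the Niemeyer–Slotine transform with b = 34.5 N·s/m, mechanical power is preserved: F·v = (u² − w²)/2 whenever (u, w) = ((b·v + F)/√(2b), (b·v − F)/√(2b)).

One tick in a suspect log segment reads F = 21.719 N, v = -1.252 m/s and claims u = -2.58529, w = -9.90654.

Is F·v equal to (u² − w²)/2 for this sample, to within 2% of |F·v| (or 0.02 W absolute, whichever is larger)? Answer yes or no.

F·v = 21.719×(-1.252) = -27.19219 W.
(u² − w²)/2 = (6.68372 − 98.13953)/2 = -45.72791 W.
|Δ| = 18.53572;  2% of max(1, |F·v|) = 0.54384.

no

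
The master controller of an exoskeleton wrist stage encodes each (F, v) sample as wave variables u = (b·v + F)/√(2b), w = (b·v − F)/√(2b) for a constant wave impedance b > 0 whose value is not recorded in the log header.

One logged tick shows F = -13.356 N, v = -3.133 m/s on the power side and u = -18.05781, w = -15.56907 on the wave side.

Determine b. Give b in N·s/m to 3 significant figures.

u + w = -33.62688;  u + w = √(2b)·v, so √(2b) = -33.62688/(-3.133) = 10.73312.
b = (√(2b))²/2 = 115.19997/2 = 57.59998.
(Check via u − w = 2F/√(2b): u − w = -2.48874, 2F/√(2b) = -2.48874.)

b = 57.6 N·s/m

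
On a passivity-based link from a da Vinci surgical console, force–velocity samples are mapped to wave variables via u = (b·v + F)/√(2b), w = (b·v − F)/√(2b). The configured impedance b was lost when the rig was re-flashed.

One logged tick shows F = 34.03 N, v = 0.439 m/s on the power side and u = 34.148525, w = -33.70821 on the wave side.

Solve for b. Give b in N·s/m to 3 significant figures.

u + w = 0.440315;  u + w = √(2b)·v, so √(2b) = 0.440315/0.439 = 1.002995.
b = (√(2b))²/2 = 1.006000/2 = 0.503000.
(Check via u − w = 2F/√(2b): u − w = 67.856735, 2F/√(2b) = 67.856739.)

b = 0.503 N·s/m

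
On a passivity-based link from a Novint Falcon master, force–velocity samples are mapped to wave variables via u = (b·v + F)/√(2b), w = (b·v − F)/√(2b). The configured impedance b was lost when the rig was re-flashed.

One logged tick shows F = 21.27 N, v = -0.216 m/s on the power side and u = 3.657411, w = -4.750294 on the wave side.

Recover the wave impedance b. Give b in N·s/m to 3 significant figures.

u + w = -1.092883;  u + w = √(2b)·v, so √(2b) = -1.092883/(-0.216) = 5.059644.
b = (√(2b))²/2 = 25.599993/2 = 12.799996.
(Check via u − w = 2F/√(2b): u − w = 8.407705, 2F/√(2b) = 8.407707.)

b = 12.8 N·s/m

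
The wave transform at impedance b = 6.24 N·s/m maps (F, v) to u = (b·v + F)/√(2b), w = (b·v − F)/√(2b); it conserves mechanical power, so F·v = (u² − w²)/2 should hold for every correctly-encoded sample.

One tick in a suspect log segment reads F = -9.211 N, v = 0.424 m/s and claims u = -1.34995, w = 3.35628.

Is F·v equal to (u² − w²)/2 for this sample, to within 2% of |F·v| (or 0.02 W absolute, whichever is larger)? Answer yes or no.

F·v = (-9.211)×0.424 = -3.9055 W.
(u² − w²)/2 = (1.8224 − 11.2646)/2 = -4.7211 W.
|Δ| = 0.8157;  2% of max(1, |F·v|) = 0.0781.

no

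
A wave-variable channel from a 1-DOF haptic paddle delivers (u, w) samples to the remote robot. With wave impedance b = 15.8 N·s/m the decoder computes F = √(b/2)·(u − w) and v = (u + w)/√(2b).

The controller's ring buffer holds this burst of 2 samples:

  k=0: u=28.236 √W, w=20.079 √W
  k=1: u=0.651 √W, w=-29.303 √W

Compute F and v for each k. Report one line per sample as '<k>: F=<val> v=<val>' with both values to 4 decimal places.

k=0: u−w=8.1570, u+w=48.3150; √(b/2)=2.8107, √(2b)=5.6214; F=2.8107×8.157=22.9268, v=48.3150/5.6214=8.5949
k=1: u−w=29.9540, u+w=-28.6520; √(b/2)=2.8107, √(2b)=5.6214; F=2.8107×29.954=84.1915, v=-28.6520/5.6214=-5.0970

0: F=22.9268 v=8.5949
1: F=84.1915 v=-5.0970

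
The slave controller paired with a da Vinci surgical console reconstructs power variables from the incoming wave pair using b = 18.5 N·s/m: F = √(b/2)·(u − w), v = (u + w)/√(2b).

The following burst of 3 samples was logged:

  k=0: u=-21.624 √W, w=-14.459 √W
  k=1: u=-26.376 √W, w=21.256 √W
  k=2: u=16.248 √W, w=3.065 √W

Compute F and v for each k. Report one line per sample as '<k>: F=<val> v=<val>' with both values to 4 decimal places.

0: F=-21.7915 v=-5.9320
1: F=-144.8671 v=-0.8417
2: F=40.0945 v=3.1750

k=0: u−w=-7.1650, u+w=-36.0830; √(b/2)=3.0414, √(2b)=6.0828; F=3.0414×(-7.165)=-21.7915, v=-36.0830/6.0828=-5.9320
k=1: u−w=-47.6320, u+w=-5.1200; √(b/2)=3.0414, √(2b)=6.0828; F=3.0414×(-47.632)=-144.8671, v=-5.1200/6.0828=-0.8417
k=2: u−w=13.1830, u+w=19.3130; √(b/2)=3.0414, √(2b)=6.0828; F=3.0414×13.183=40.0945, v=19.3130/6.0828=3.1750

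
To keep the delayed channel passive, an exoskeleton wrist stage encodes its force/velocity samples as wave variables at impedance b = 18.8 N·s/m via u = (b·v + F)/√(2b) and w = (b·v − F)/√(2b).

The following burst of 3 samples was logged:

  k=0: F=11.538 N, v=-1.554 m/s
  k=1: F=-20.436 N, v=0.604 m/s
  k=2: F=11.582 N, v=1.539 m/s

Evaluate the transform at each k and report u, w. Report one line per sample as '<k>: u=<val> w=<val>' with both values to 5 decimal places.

k=0: b·v=18.8×(-1.554)=-29.21520; √(2b)=6.13188; u=(-29.21520+11.538)/6.13188=-2.88283, w=(-29.21520−11.538)/6.13188=-6.64611
k=1: b·v=18.8×0.604=11.35520; √(2b)=6.13188; u=(11.35520+(-20.436))/6.13188=-1.48092, w=(11.35520−(-20.436))/6.13188=5.18457
k=2: b·v=18.8×1.539=28.93320; √(2b)=6.13188; u=(28.93320+11.582)/6.13188=6.60730, w=(28.93320−11.582)/6.13188=2.82967

0: u=-2.88283 w=-6.64611
1: u=-1.48092 w=5.18457
2: u=6.60730 w=2.82967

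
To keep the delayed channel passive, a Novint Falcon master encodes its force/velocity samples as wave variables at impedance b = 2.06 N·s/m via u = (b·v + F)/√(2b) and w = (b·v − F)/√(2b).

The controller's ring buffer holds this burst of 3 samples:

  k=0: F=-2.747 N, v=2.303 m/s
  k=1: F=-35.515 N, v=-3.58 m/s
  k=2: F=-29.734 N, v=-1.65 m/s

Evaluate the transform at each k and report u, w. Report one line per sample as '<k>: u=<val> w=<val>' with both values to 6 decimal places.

k=0: b·v=2.06×2.303=4.744180; √(2b)=2.029778; u=(4.744180+(-2.747))/2.029778=0.983940, w=(4.744180−(-2.747))/2.029778=3.690639
k=1: b·v=2.06×(-3.58)=-7.374800; √(2b)=2.029778; u=(-7.374800+(-35.515))/2.029778=-21.130288, w=(-7.374800−(-35.515))/2.029778=13.863681
k=2: b·v=2.06×(-1.65)=-3.399000; √(2b)=2.029778; u=(-3.399000+(-29.734))/2.029778=-16.323457, w=(-3.399000−(-29.734))/2.029778=12.974323

0: u=0.983940 w=3.690639
1: u=-21.130288 w=13.863681
2: u=-16.323457 w=12.974323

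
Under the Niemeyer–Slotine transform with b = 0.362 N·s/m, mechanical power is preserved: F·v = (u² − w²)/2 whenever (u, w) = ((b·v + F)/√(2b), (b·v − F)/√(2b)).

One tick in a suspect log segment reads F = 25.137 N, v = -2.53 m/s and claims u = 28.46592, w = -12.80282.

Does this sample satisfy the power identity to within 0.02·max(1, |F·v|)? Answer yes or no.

F·v = 25.137×(-2.53) = -63.5966 W.
(u² − w²)/2 = (810.3086 − 163.9122)/2 = 323.1982 W.
|Δ| = 386.7948;  2% of max(1, |F·v|) = 1.2719.

no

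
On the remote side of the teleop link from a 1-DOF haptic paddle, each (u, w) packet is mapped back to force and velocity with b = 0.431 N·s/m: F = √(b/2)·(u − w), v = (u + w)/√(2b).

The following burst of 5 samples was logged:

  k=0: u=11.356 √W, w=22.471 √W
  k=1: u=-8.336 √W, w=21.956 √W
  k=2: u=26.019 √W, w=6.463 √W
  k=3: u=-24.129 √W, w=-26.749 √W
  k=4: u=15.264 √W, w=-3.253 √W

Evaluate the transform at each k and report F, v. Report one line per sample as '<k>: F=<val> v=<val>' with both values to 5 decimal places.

0: F=-5.15980 v=36.43425
1: F=-14.06215 v=14.66978
2: F=9.07828 v=34.98558
3: F=1.21626 v=-54.79948
4: F=8.59596 v=12.93676

k=0: u−w=-11.11500, u+w=33.82700; √(b/2)=0.46422, √(2b)=0.92844; F=0.46422×(-11.115)=-5.15980, v=33.82700/0.92844=36.43425
k=1: u−w=-30.29200, u+w=13.62000; √(b/2)=0.46422, √(2b)=0.92844; F=0.46422×(-30.292)=-14.06215, v=13.62000/0.92844=14.66978
k=2: u−w=19.55600, u+w=32.48200; √(b/2)=0.46422, √(2b)=0.92844; F=0.46422×19.556=9.07828, v=32.48200/0.92844=34.98558
k=3: u−w=2.62000, u+w=-50.87800; √(b/2)=0.46422, √(2b)=0.92844; F=0.46422×2.62=1.21626, v=-50.87800/0.92844=-54.79948
k=4: u−w=18.51700, u+w=12.01100; √(b/2)=0.46422, √(2b)=0.92844; F=0.46422×18.517=8.59596, v=12.01100/0.92844=12.93676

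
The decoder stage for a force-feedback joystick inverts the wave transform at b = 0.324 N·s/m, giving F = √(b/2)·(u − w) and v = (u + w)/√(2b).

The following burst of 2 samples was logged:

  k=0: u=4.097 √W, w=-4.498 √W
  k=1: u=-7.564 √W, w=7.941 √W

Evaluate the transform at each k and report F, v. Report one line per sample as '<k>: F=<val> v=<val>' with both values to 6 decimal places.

0: F=3.459421 v=-0.498146
1: F=-6.240642 v=0.468332

k=0: u−w=8.595000, u+w=-0.401000; √(b/2)=0.402492, √(2b)=0.804984; F=0.402492×8.595=3.459421, v=-0.401000/0.804984=-0.498146
k=1: u−w=-15.505000, u+w=0.377000; √(b/2)=0.402492, √(2b)=0.804984; F=0.402492×(-15.505)=-6.240642, v=0.377000/0.804984=0.468332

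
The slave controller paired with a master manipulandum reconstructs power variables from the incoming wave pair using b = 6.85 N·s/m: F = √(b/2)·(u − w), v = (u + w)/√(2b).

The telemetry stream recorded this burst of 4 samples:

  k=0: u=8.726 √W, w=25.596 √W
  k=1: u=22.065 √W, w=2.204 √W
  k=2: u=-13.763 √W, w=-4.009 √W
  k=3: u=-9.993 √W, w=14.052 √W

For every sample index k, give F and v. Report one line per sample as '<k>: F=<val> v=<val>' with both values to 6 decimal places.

0: F=-31.220897 v=9.272830
1: F=36.756267 v=6.556795
2: F=-18.051489 v=-4.801490
3: F=-44.499494 v=1.096627

k=0: u−w=-16.870000, u+w=34.322000; √(b/2)=1.850676, √(2b)=3.701351; F=1.850676×(-16.87)=-31.220897, v=34.322000/3.701351=9.272830
k=1: u−w=19.861000, u+w=24.269000; √(b/2)=1.850676, √(2b)=3.701351; F=1.850676×19.861=36.756267, v=24.269000/3.701351=6.556795
k=2: u−w=-9.754000, u+w=-17.772000; √(b/2)=1.850676, √(2b)=3.701351; F=1.850676×(-9.754)=-18.051489, v=-17.772000/3.701351=-4.801490
k=3: u−w=-24.045000, u+w=4.059000; √(b/2)=1.850676, √(2b)=3.701351; F=1.850676×(-24.045)=-44.499494, v=4.059000/3.701351=1.096627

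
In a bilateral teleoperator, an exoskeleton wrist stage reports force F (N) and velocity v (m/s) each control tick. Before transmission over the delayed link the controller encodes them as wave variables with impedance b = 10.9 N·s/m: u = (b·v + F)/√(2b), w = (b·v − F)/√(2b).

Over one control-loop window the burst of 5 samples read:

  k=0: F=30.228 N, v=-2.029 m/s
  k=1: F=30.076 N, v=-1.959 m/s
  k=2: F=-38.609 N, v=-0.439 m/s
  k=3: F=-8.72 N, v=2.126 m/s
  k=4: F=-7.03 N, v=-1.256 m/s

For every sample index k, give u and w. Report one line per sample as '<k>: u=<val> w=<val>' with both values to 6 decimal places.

k=0: b·v=10.9×(-2.029)=-22.116100; √(2b)=4.669047; u=(-22.116100+30.228)/4.669047=1.737378, w=(-22.116100−30.228)/4.669047=-11.210874
k=1: b·v=10.9×(-1.959)=-21.353100; √(2b)=4.669047; u=(-21.353100+30.076)/4.669047=1.868240, w=(-21.353100−30.076)/4.669047=-11.014903
k=2: b·v=10.9×(-0.439)=-4.785100; √(2b)=4.669047; u=(-4.785100+(-38.609))/4.669047=-9.293995, w=(-4.785100−(-38.609))/4.669047=7.244283
k=3: b·v=10.9×2.126=23.173400; √(2b)=4.669047; u=(23.173400+(-8.72))/4.669047=3.095578, w=(23.173400−(-8.72))/4.669047=6.830816
k=4: b·v=10.9×(-1.256)=-13.690400; √(2b)=4.669047; u=(-13.690400+(-7.03))/4.669047=-4.437822, w=(-13.690400−(-7.03))/4.669047=-1.426501

0: u=1.737378 w=-11.210874
1: u=1.868240 w=-11.014903
2: u=-9.293995 w=7.244283
3: u=3.095578 w=6.830816
4: u=-4.437822 w=-1.426501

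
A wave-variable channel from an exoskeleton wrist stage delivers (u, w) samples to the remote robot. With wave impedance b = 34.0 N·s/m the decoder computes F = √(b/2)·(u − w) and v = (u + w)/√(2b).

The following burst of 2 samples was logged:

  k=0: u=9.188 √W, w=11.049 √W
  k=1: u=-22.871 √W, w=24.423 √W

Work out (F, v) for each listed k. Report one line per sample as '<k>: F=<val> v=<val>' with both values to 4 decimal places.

k=0: u−w=-1.8610, u+w=20.2370; √(b/2)=4.1231, √(2b)=8.2462; F=4.1231×(-1.861)=-7.6731, v=20.2370/8.2462=2.4541
k=1: u−w=-47.2940, u+w=1.5520; √(b/2)=4.1231, √(2b)=8.2462; F=4.1231×(-47.294)=-194.9982, v=1.5520/8.2462=0.1882

0: F=-7.6731 v=2.4541
1: F=-194.9982 v=0.1882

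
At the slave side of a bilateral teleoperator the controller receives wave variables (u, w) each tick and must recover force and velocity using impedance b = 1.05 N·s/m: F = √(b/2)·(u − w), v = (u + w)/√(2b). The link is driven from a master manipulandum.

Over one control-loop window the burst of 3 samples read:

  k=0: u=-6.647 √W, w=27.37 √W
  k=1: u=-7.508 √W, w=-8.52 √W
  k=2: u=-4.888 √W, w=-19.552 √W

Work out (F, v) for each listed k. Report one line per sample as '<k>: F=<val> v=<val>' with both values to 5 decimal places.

0: F=-24.64766 v=14.30023
1: F=0.73326 v=-11.06037
2: F=10.62508 v=-16.86520

k=0: u−w=-34.01700, u+w=20.72300; √(b/2)=0.72457, √(2b)=1.44914; F=0.72457×(-34.017)=-24.64766, v=20.72300/1.44914=14.30023
k=1: u−w=1.01200, u+w=-16.02800; √(b/2)=0.72457, √(2b)=1.44914; F=0.72457×1.012=0.73326, v=-16.02800/1.44914=-11.06037
k=2: u−w=14.66400, u+w=-24.44000; √(b/2)=0.72457, √(2b)=1.44914; F=0.72457×14.664=10.62508, v=-24.44000/1.44914=-16.86520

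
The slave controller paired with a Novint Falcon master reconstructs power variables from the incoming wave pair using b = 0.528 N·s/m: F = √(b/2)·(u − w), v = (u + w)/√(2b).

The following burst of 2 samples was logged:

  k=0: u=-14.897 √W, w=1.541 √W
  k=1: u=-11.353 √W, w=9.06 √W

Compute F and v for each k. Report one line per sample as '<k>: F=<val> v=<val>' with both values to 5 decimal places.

k=0: u−w=-16.43800, u+w=-13.35600; √(b/2)=0.51381, √(2b)=1.02762; F=0.51381×(-16.438)=-8.44600, v=-13.35600/1.02762=-12.99704
k=1: u−w=-20.41300, u+w=-2.29300; √(b/2)=0.51381, √(2b)=1.02762; F=0.51381×(-20.413)=-10.48839, v=-2.29300/1.02762=-2.23137

0: F=-8.44600 v=-12.99704
1: F=-10.48839 v=-2.23137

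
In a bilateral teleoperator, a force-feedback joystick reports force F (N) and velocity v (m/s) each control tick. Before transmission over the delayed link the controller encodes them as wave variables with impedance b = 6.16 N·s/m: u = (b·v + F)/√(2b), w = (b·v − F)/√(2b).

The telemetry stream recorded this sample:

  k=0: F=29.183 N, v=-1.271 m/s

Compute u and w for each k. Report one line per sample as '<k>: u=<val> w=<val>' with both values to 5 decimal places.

k=0: b·v=6.16×(-1.271)=-7.82936; √(2b)=3.50999; u=(-7.82936+29.183)/3.50999=6.08368, w=(-7.82936−29.183)/3.50999=-10.54487

0: u=6.08368 w=-10.54487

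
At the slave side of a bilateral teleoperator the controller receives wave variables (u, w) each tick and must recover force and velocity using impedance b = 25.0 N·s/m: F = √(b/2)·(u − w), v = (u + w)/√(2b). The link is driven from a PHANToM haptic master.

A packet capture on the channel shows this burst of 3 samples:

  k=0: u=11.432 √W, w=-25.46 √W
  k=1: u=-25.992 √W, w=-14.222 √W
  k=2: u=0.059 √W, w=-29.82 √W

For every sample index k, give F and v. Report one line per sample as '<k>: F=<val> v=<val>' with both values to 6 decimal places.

0: F=130.432917 v=-1.983859
1: F=-41.613234 v=-5.687118
2: F=105.638218 v=-4.208841

k=0: u−w=36.892000, u+w=-14.028000; √(b/2)=3.535534, √(2b)=7.071068; F=3.535534×36.892=130.432917, v=-14.028000/7.071068=-1.983859
k=1: u−w=-11.770000, u+w=-40.214000; √(b/2)=3.535534, √(2b)=7.071068; F=3.535534×(-11.77)=-41.613234, v=-40.214000/7.071068=-5.687118
k=2: u−w=29.879000, u+w=-29.761000; √(b/2)=3.535534, √(2b)=7.071068; F=3.535534×29.879=105.638218, v=-29.761000/7.071068=-4.208841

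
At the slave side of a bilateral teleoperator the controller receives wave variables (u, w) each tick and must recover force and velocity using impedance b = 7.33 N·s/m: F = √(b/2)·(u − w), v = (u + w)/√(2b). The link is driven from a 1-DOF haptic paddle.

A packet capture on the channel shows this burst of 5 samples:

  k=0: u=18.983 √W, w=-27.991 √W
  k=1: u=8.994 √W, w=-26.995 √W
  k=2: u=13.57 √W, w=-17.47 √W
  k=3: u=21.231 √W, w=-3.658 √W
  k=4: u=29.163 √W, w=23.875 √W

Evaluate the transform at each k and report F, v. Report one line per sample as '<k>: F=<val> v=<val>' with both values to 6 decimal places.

k=0: u−w=46.974000, u+w=-9.008000; √(b/2)=1.914419, √(2b)=3.828838; F=1.914419×46.974=89.927917, v=-9.008000/3.828838=-2.352672
k=1: u−w=35.989000, u+w=-18.001000; √(b/2)=1.914419, √(2b)=3.828838; F=1.914419×35.989=68.898024, v=-18.001000/3.828838=-4.701426
k=2: u−w=31.040000, u+w=-3.900000; √(b/2)=1.914419, √(2b)=3.828838; F=1.914419×31.04=59.423565, v=-3.900000/3.828838=-1.018586
k=3: u−w=24.889000, u+w=17.573000; √(b/2)=1.914419, √(2b)=3.828838; F=1.914419×24.889=47.647974, v=17.573000/3.828838=4.589643
k=4: u−w=5.288000, u+w=53.038000; √(b/2)=1.914419, √(2b)=3.828838; F=1.914419×5.288=10.123448, v=53.038000/3.828838=13.852245

0: F=89.927917 v=-2.352672
1: F=68.898024 v=-4.701426
2: F=59.423565 v=-1.018586
3: F=47.647974 v=4.589643
4: F=10.123448 v=13.852245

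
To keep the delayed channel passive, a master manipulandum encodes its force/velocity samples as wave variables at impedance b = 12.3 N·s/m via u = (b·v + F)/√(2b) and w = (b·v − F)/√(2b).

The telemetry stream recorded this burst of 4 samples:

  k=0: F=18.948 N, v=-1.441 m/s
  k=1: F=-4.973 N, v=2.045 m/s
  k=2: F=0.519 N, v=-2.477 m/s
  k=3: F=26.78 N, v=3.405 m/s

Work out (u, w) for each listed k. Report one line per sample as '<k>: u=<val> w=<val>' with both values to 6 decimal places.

0: u=0.246722 w=-7.393849
1: u=4.068782 w=6.074089
2: u=-6.038120 w=-6.247401
3: u=13.843495 w=3.044756

k=0: b·v=12.3×(-1.441)=-17.724300; √(2b)=4.959839; u=(-17.724300+18.948)/4.959839=0.246722, w=(-17.724300−18.948)/4.959839=-7.393849
k=1: b·v=12.3×2.045=25.153500; √(2b)=4.959839; u=(25.153500+(-4.973))/4.959839=4.068782, w=(25.153500−(-4.973))/4.959839=6.074089
k=2: b·v=12.3×(-2.477)=-30.467100; √(2b)=4.959839; u=(-30.467100+0.519)/4.959839=-6.038120, w=(-30.467100−0.519)/4.959839=-6.247401
k=3: b·v=12.3×3.405=41.881500; √(2b)=4.959839; u=(41.881500+26.78)/4.959839=13.843495, w=(41.881500−26.78)/4.959839=3.044756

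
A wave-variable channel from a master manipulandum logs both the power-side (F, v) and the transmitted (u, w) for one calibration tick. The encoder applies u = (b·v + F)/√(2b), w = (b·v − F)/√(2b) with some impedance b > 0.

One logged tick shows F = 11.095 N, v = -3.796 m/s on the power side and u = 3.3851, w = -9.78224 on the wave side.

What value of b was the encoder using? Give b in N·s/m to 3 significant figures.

u + w = -6.39714;  u + w = √(2b)·v, so √(2b) = -6.39714/(-3.796) = 1.68523.
b = (√(2b))²/2 = 2.84001/2 = 1.42000.
(Check via u − w = 2F/√(2b): u − w = 13.16734, 2F/√(2b) = 13.16733.)

b = 1.42 N·s/m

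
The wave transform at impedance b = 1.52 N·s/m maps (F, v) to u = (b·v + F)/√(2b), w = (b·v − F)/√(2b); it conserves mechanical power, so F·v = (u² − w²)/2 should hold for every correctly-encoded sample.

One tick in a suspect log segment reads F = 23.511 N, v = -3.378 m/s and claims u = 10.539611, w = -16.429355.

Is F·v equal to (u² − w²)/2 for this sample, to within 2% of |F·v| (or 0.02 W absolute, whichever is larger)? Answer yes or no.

yes

F·v = 23.511×(-3.378) = -79.420158 W.
(u² − w²)/2 = (111.083400 − 269.923706)/2 = -79.420153 W.
|Δ| = 0.000005;  2% of max(1, |F·v|) = 1.588403.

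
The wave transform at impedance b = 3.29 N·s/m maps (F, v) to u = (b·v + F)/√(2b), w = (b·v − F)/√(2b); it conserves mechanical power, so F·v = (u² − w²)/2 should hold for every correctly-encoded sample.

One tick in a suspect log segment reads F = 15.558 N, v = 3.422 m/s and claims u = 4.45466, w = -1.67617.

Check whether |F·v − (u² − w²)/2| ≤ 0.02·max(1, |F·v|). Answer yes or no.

no

F·v = 15.558×3.422 = 53.2395 W.
(u² − w²)/2 = (19.8440 − 2.8095)/2 = 8.5172 W.
|Δ| = 44.7223;  2% of max(1, |F·v|) = 1.0648.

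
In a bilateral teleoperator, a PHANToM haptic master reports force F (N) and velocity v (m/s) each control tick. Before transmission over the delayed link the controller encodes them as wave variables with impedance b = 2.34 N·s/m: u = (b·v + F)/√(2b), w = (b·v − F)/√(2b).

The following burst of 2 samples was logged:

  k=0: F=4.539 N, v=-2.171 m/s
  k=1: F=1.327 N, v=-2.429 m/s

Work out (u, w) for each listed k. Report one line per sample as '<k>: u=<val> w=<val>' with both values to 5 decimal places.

0: u=-0.25014 w=-4.44645
1: u=-2.01396 w=-3.24077

k=0: b·v=2.34×(-2.171)=-5.08014; √(2b)=2.16333; u=(-5.08014+4.539)/2.16333=-0.25014, w=(-5.08014−4.539)/2.16333=-4.44645
k=1: b·v=2.34×(-2.429)=-5.68386; √(2b)=2.16333; u=(-5.68386+1.327)/2.16333=-2.01396, w=(-5.68386−1.327)/2.16333=-3.24077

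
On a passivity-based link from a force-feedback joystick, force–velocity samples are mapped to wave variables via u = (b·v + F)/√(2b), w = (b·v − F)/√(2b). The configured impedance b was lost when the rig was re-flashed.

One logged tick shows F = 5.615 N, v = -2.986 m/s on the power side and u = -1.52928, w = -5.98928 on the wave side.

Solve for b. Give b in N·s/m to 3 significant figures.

b = 3.17 N·s/m

u + w = -7.5186;  u + w = √(2b)·v, so √(2b) = -7.5186/(-2.986) = 2.5179.
b = (√(2b))²/2 = 6.3400/2 = 3.1700.
(Check via u − w = 2F/√(2b): u − w = 4.4600, 2F/√(2b) = 4.4600.)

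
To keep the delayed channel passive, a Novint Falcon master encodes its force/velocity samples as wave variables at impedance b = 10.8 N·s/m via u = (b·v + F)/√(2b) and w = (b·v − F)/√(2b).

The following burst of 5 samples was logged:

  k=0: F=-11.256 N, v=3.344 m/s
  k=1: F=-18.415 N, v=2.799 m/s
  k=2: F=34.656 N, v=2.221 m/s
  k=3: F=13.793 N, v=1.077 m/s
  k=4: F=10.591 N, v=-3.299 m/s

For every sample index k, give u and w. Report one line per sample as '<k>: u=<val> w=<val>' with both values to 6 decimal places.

0: u=5.348848 w=10.192659
1: u=2.542011 w=10.466565
2: u=12.617922 w=-2.295646
3: u=5.470503 w=-0.465059
4: u=-5.387363 w=-9.945004

k=0: b·v=10.8×3.344=36.115200; √(2b)=4.647580; u=(36.115200+(-11.256))/4.647580=5.348848, w=(36.115200−(-11.256))/4.647580=10.192659
k=1: b·v=10.8×2.799=30.229200; √(2b)=4.647580; u=(30.229200+(-18.415))/4.647580=2.542011, w=(30.229200−(-18.415))/4.647580=10.466565
k=2: b·v=10.8×2.221=23.986800; √(2b)=4.647580; u=(23.986800+34.656)/4.647580=12.617922, w=(23.986800−34.656)/4.647580=-2.295646
k=3: b·v=10.8×1.077=11.631600; √(2b)=4.647580; u=(11.631600+13.793)/4.647580=5.470503, w=(11.631600−13.793)/4.647580=-0.465059
k=4: b·v=10.8×(-3.299)=-35.629200; √(2b)=4.647580; u=(-35.629200+10.591)/4.647580=-5.387363, w=(-35.629200−10.591)/4.647580=-9.945004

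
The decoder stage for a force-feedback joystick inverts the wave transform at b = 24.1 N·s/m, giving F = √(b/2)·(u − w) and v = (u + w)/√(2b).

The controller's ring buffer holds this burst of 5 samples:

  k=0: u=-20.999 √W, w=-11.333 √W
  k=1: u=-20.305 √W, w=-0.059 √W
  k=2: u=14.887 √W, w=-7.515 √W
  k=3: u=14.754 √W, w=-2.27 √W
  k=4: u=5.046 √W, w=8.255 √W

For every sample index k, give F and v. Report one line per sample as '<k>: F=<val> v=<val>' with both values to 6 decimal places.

k=0: u−w=-9.666000, u+w=-32.332000; √(b/2)=3.471311, √(2b)=6.942622; F=3.471311×(-9.666)=-33.553692, v=-32.332000/6.942622=-4.657030
k=1: u−w=-20.246000, u+w=-20.364000; √(b/2)=3.471311, √(2b)=6.942622; F=3.471311×(-20.246)=-70.280162, v=-20.364000/6.942622=-2.933186
k=2: u−w=22.402000, u+w=7.372000; √(b/2)=3.471311, √(2b)=6.942622; F=3.471311×22.402=77.764309, v=7.372000/6.942622=1.061847
k=3: u−w=17.024000, u+w=12.484000; √(b/2)=3.471311, √(2b)=6.942622; F=3.471311×17.024=59.095598, v=12.484000/6.942622=1.798168
k=4: u−w=-3.209000, u+w=13.301000; √(b/2)=3.471311, √(2b)=6.942622; F=3.471311×(-3.209)=-11.139437, v=13.301000/6.942622=1.915847

0: F=-33.553692 v=-4.657030
1: F=-70.280162 v=-2.933186
2: F=77.764309 v=1.061847
3: F=59.095598 v=1.798168
4: F=-11.139437 v=1.915847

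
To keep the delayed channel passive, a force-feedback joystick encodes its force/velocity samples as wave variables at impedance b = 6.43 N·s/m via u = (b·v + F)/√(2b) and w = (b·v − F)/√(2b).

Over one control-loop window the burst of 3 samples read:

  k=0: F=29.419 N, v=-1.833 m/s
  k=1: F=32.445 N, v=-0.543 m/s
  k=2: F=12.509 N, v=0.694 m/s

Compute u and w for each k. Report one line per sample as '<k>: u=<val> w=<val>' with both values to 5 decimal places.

k=0: b·v=6.43×(-1.833)=-11.78619; √(2b)=3.58608; u=(-11.78619+29.419)/3.58608=4.91701, w=(-11.78619−29.419)/3.58608=-11.49030
k=1: b·v=6.43×(-0.543)=-3.49149; √(2b)=3.58608; u=(-3.49149+32.445)/3.58608=8.07385, w=(-3.49149−32.445)/3.58608=-10.02109
k=2: b·v=6.43×0.694=4.46242; √(2b)=3.58608; u=(4.46242+12.509)/3.58608=4.73258, w=(4.46242−12.509)/3.58608=-2.24383

0: u=4.91701 w=-11.49030
1: u=8.07385 w=-10.02109
2: u=4.73258 w=-2.24383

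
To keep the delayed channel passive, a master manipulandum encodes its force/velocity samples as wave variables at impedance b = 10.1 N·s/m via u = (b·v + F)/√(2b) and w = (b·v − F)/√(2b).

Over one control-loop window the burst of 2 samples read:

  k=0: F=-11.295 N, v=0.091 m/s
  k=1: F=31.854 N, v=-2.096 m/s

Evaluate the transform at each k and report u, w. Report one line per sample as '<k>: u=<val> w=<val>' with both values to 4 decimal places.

k=0: b·v=10.1×0.091=0.9191; √(2b)=4.4944; u=(0.9191+(-11.295))/4.4944=-2.3086, w=(0.9191−(-11.295))/4.4944=2.7176
k=1: b·v=10.1×(-2.096)=-21.1696; √(2b)=4.4944; u=(-21.1696+31.854)/4.4944=2.3772, w=(-21.1696−31.854)/4.4944=-11.7976

0: u=-2.3086 w=2.7176
1: u=2.3772 w=-11.7976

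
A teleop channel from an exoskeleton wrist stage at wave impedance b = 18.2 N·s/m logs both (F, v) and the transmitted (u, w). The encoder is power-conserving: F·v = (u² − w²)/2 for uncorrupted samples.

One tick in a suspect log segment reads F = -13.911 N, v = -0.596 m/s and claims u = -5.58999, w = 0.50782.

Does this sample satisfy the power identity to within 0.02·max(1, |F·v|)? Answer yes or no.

F·v = (-13.911)×(-0.596) = 8.2910 W.
(u² − w²)/2 = (31.2480 − 0.2579)/2 = 15.4951 W.
|Δ| = 7.2041;  2% of max(1, |F·v|) = 0.1658.

no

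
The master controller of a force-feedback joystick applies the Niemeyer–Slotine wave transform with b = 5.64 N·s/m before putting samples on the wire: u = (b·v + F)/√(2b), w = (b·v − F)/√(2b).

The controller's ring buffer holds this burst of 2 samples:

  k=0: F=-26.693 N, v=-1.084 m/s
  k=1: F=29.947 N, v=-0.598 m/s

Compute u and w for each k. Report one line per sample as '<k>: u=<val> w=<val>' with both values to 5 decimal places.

k=0: b·v=5.64×(-1.084)=-6.11376; √(2b)=3.35857; u=(-6.11376+(-26.693))/3.35857=-9.76807, w=(-6.11376−(-26.693))/3.35857=6.12738
k=1: b·v=5.64×(-0.598)=-3.37272; √(2b)=3.35857; u=(-3.37272+29.947)/3.35857=7.91238, w=(-3.37272−29.947)/3.35857=-9.92080

0: u=-9.76807 w=6.12738
1: u=7.91238 w=-9.92080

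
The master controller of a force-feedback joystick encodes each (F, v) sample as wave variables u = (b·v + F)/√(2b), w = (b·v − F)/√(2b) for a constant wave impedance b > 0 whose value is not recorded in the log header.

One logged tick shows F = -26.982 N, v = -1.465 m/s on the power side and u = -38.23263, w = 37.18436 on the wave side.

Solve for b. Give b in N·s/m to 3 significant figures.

u + w = -1.04827;  u + w = √(2b)·v, so √(2b) = -1.04827/(-1.465) = 0.71554.
b = (√(2b))²/2 = 0.51200/2 = 0.25600.
(Check via u − w = 2F/√(2b): u − w = -75.41699, 2F/√(2b) = -75.41689.)

b = 0.256 N·s/m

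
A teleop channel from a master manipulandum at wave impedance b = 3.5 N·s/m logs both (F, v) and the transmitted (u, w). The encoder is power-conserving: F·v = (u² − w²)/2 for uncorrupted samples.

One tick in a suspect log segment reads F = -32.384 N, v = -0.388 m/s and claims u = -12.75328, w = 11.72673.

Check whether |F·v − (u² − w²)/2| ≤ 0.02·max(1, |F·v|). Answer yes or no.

yes

F·v = (-32.384)×(-0.388) = 12.56499 W.
(u² − w²)/2 = (162.64615 − 137.51620)/2 = 12.56498 W.
|Δ| = 0.00001;  2% of max(1, |F·v|) = 0.25130.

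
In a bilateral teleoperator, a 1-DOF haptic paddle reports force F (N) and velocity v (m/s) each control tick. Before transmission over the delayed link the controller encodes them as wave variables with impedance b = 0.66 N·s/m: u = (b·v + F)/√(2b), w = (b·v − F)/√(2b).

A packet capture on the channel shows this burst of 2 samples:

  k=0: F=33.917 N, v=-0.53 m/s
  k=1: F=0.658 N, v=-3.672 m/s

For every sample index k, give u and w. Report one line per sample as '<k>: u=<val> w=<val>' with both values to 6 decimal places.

k=0: b·v=0.66×(-0.53)=-0.349800; √(2b)=1.148913; u=(-0.349800+33.917)/1.148913=29.216497, w=(-0.349800−33.917)/1.148913=-29.825421
k=1: b·v=0.66×(-3.672)=-2.423520; √(2b)=1.148913; u=(-2.423520+0.658)/1.148913=-1.536688, w=(-2.423520−0.658)/1.148913=-2.682119

0: u=29.216497 w=-29.825421
1: u=-1.536688 w=-2.682119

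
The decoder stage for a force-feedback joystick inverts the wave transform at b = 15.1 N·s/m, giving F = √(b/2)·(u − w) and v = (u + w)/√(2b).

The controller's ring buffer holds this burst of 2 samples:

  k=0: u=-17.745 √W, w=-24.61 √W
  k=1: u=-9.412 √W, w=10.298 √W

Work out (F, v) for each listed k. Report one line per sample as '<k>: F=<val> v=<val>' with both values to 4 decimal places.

k=0: u−w=6.8650, u+w=-42.3550; √(b/2)=2.7477, √(2b)=5.4955; F=2.7477×6.865=18.8631, v=-42.3550/5.4955=-7.7073
k=1: u−w=-19.7100, u+w=0.8860; √(b/2)=2.7477, √(2b)=5.4955; F=2.7477×(-19.71)=-54.1577, v=0.8860/5.4955=0.1612

0: F=18.8631 v=-7.7073
1: F=-54.1577 v=0.1612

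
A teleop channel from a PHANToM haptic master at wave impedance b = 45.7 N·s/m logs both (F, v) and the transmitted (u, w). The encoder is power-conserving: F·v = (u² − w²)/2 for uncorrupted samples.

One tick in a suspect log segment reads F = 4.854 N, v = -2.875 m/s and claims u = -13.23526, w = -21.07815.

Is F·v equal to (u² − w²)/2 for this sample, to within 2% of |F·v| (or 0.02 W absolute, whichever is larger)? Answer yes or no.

no

F·v = 4.854×(-2.875) = -13.9552 W.
(u² − w²)/2 = (175.1721 − 444.2884)/2 = -134.5582 W.
|Δ| = 120.6029;  2% of max(1, |F·v|) = 0.2791.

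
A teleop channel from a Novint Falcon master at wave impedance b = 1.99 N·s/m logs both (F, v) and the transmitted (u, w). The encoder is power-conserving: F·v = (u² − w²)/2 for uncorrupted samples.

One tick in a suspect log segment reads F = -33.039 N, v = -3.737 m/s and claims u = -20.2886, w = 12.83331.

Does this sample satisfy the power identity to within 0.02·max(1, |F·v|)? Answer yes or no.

F·v = (-33.039)×(-3.737) = 123.4667 W.
(u² − w²)/2 = (411.6273 − 164.6938)/2 = 123.4667 W.
|Δ| = 0.0000;  2% of max(1, |F·v|) = 2.4693.

yes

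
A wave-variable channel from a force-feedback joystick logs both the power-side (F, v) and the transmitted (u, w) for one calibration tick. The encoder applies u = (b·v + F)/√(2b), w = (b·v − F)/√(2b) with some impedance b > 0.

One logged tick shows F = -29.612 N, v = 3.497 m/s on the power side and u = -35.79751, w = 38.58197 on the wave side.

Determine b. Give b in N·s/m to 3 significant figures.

u + w = 2.7845;  u + w = √(2b)·v, so √(2b) = 2.7845/3.497 = 0.7962.
b = (√(2b))²/2 = 0.6340/2 = 0.3170.
(Check via u − w = 2F/√(2b): u − w = -74.3795, 2F/√(2b) = -74.3794.)

b = 0.317 N·s/m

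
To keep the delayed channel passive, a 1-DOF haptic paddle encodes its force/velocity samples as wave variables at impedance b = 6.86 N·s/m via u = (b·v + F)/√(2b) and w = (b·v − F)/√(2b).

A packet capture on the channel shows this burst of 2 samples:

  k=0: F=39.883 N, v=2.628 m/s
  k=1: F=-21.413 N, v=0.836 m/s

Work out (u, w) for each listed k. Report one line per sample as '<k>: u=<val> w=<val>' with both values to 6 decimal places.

k=0: b·v=6.86×2.628=18.028080; √(2b)=3.704052; u=(18.028080+39.883)/3.704052=15.634522, w=(18.028080−39.883)/3.704052=-5.900274
k=1: b·v=6.86×0.836=5.734960; √(2b)=3.704052; u=(5.734960+(-21.413))/3.704052=-4.232673, w=(5.734960−(-21.413))/3.704052=7.329260

0: u=15.634522 w=-5.900274
1: u=-4.232673 w=7.329260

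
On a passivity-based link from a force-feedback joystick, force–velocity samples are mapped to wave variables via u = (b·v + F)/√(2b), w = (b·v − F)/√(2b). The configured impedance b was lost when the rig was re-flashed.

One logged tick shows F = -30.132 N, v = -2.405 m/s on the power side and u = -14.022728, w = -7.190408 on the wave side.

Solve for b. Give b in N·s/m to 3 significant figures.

b = 38.9 N·s/m

u + w = -21.213136;  u + w = √(2b)·v, so √(2b) = -21.213136/(-2.405) = 8.820431.
b = (√(2b))²/2 = 77.799999/2 = 38.899999.
(Check via u − w = 2F/√(2b): u − w = -6.832320, 2F/√(2b) = -6.832319.)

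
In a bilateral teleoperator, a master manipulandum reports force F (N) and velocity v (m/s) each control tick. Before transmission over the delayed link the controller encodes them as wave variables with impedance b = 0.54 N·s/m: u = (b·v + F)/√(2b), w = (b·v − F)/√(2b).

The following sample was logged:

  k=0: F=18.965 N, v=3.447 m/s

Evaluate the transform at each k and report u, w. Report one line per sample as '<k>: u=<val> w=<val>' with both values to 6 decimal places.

0: u=20.040193 w=-16.457966

k=0: b·v=0.54×3.447=1.861380; √(2b)=1.039230; u=(1.861380+18.965)/1.039230=20.040193, w=(1.861380−18.965)/1.039230=-16.457966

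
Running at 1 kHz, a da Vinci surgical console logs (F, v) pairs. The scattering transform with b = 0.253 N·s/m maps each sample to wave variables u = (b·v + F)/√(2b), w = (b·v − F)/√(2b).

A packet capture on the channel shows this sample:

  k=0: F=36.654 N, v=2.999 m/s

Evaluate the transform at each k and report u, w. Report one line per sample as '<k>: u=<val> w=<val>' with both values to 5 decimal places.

k=0: b·v=0.253×2.999=0.75875; √(2b)=0.71134; u=(0.75875+36.654)/0.71134=52.59499, w=(0.75875−36.654)/0.71134=-50.46169

0: u=52.59499 w=-50.46169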